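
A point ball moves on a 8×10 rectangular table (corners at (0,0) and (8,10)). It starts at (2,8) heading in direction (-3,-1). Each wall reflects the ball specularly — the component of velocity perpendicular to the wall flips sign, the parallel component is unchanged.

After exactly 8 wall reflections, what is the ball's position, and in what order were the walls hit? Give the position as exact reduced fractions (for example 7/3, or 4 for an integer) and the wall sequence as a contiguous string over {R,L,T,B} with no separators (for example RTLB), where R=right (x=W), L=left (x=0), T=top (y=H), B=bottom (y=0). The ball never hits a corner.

Final position: (0,26/3)
Wall sequence: LRLBRLRL

1. t=2/3 → L at (0,22/3); v=(3,-1)
2. t=8/3 → R at (8,14/3); v=(-3,-1)
3. t=8/3 → L at (0,2); v=(3,-1)
4. t=2 → B at (6,0); v=(3,1)
5. t=2/3 → R at (8,2/3); v=(-3,1)
6. t=8/3 → L at (0,10/3); v=(3,1)
7. t=8/3 → R at (8,6); v=(-3,1)
8. t=8/3 → L at (0,26/3); v=(3,1)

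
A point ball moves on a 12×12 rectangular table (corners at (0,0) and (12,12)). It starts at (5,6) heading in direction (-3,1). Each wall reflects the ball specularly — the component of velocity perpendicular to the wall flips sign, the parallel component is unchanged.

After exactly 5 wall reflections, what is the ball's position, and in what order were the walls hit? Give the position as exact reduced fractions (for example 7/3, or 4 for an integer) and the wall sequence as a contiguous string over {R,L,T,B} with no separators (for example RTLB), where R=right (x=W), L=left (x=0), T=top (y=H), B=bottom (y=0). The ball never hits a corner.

1. t=5/3 → L at (0,23/3); v=(3,1)
2. t=4 → R at (12,35/3); v=(-3,1)
3. t=1/3 → T at (11,12); v=(-3,-1)
4. t=11/3 → L at (0,25/3); v=(3,-1)
5. t=4 → R at (12,13/3); v=(-3,-1)

Final position: (12,13/3)
Wall sequence: LRTLR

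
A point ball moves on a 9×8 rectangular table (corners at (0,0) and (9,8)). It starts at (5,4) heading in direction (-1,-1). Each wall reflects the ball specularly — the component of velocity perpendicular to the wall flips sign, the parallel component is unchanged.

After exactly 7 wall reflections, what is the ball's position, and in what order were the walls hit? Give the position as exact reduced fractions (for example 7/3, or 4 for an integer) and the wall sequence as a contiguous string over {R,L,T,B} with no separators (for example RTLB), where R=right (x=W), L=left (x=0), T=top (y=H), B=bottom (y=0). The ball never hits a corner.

1. t=4 → B at (1,0); v=(-1,1)
2. t=1 → L at (0,1); v=(1,1)
3. t=7 → T at (7,8); v=(1,-1)
4. t=2 → R at (9,6); v=(-1,-1)
5. t=6 → B at (3,0); v=(-1,1)
6. t=3 → L at (0,3); v=(1,1)
7. t=5 → T at (5,8); v=(1,-1)

Final position: (5,8)
Wall sequence: BLTRBLT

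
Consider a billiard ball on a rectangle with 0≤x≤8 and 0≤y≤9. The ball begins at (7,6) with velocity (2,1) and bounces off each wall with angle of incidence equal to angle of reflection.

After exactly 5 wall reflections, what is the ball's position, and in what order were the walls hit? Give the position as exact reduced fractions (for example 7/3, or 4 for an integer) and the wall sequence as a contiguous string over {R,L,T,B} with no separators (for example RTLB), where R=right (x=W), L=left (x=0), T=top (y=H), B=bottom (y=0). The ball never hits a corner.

Final position: (1,0)
Wall sequence: RTLRB

1. t=1/2 → R at (8,13/2); v=(-2,1)
2. t=5/2 → T at (3,9); v=(-2,-1)
3. t=3/2 → L at (0,15/2); v=(2,-1)
4. t=4 → R at (8,7/2); v=(-2,-1)
5. t=7/2 → B at (1,0); v=(-2,1)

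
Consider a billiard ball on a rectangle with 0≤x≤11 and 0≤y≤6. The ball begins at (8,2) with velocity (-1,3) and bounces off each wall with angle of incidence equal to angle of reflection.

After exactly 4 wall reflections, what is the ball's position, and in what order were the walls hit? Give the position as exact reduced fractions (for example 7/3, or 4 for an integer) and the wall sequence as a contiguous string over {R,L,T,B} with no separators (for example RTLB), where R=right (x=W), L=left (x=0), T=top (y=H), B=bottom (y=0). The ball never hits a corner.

Final position: (2/3,0)
Wall sequence: TBTB

1. t=4/3 → T at (20/3,6); v=(-1,-3)
2. t=2 → B at (14/3,0); v=(-1,3)
3. t=2 → T at (8/3,6); v=(-1,-3)
4. t=2 → B at (2/3,0); v=(-1,3)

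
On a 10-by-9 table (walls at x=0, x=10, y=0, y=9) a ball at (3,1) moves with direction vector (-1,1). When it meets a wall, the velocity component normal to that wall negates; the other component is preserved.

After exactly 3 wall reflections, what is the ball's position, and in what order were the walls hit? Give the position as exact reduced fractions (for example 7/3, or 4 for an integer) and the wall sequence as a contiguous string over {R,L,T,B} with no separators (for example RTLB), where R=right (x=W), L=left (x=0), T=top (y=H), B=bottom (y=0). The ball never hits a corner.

Final position: (10,4)
Wall sequence: LTR

1. t=3 → L at (0,4); v=(1,1)
2. t=5 → T at (5,9); v=(1,-1)
3. t=5 → R at (10,4); v=(-1,-1)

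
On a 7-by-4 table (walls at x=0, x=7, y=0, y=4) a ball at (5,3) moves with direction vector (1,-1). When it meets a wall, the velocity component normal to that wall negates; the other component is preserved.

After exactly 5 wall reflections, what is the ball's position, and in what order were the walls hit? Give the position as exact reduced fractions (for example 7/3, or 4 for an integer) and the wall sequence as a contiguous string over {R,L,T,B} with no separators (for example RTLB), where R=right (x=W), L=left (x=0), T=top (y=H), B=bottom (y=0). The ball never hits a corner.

Final position: (2,0)
Wall sequence: RBTLB

1. t=2 → R at (7,1); v=(-1,-1)
2. t=1 → B at (6,0); v=(-1,1)
3. t=4 → T at (2,4); v=(-1,-1)
4. t=2 → L at (0,2); v=(1,-1)
5. t=2 → B at (2,0); v=(1,1)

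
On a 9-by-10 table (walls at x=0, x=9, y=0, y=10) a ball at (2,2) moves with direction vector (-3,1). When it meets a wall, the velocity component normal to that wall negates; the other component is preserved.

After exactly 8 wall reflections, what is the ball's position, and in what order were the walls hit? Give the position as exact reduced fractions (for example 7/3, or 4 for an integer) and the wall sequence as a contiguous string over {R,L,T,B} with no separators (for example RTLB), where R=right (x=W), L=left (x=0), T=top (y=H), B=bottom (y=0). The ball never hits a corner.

1. t=2/3 → L at (0,8/3); v=(3,1)
2. t=3 → R at (9,17/3); v=(-3,1)
3. t=3 → L at (0,26/3); v=(3,1)
4. t=4/3 → T at (4,10); v=(3,-1)
5. t=5/3 → R at (9,25/3); v=(-3,-1)
6. t=3 → L at (0,16/3); v=(3,-1)
7. t=3 → R at (9,7/3); v=(-3,-1)
8. t=7/3 → B at (2,0); v=(-3,1)

Final position: (2,0)
Wall sequence: LRLTRLRB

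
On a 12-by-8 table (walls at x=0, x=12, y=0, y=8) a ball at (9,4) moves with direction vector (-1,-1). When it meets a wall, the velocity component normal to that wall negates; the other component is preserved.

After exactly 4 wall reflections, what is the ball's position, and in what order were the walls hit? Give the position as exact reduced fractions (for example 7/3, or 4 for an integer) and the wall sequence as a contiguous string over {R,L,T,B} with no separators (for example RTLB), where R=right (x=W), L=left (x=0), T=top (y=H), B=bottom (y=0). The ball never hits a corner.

1. t=4 → B at (5,0); v=(-1,1)
2. t=5 → L at (0,5); v=(1,1)
3. t=3 → T at (3,8); v=(1,-1)
4. t=8 → B at (11,0); v=(1,1)

Final position: (11,0)
Wall sequence: BLTB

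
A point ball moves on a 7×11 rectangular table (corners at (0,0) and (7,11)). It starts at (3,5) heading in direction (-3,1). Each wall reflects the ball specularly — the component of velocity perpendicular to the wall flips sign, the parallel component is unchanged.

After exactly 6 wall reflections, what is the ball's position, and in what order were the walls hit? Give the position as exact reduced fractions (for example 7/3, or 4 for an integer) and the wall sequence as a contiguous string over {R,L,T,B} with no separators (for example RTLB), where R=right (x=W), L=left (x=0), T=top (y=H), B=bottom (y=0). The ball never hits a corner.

1. t=1 → L at (0,6); v=(3,1)
2. t=7/3 → R at (7,25/3); v=(-3,1)
3. t=7/3 → L at (0,32/3); v=(3,1)
4. t=1/3 → T at (1,11); v=(3,-1)
5. t=2 → R at (7,9); v=(-3,-1)
6. t=7/3 → L at (0,20/3); v=(3,-1)

Final position: (0,20/3)
Wall sequence: LRLTRL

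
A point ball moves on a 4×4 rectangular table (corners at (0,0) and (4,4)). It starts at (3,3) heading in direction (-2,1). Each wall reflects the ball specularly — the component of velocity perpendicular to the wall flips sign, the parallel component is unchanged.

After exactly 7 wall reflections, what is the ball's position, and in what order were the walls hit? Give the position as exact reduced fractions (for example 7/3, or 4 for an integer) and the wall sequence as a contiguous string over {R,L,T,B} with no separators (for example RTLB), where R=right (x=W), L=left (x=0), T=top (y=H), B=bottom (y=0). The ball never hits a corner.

1. t=1 → T at (1,4); v=(-2,-1)
2. t=1/2 → L at (0,7/2); v=(2,-1)
3. t=2 → R at (4,3/2); v=(-2,-1)
4. t=3/2 → B at (1,0); v=(-2,1)
5. t=1/2 → L at (0,1/2); v=(2,1)
6. t=2 → R at (4,5/2); v=(-2,1)
7. t=3/2 → T at (1,4); v=(-2,-1)

Final position: (1,4)
Wall sequence: TLRBLRT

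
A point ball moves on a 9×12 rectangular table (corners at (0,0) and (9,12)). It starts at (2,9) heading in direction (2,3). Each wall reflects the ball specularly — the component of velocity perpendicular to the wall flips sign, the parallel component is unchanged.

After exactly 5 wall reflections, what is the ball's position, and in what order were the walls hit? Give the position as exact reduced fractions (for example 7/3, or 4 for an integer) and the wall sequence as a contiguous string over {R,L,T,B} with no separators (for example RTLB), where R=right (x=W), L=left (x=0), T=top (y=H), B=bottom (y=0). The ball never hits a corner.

1. t=1 → T at (4,12); v=(2,-3)
2. t=5/2 → R at (9,9/2); v=(-2,-3)
3. t=3/2 → B at (6,0); v=(-2,3)
4. t=3 → L at (0,9); v=(2,3)
5. t=1 → T at (2,12); v=(2,-3)

Final position: (2,12)
Wall sequence: TRBLT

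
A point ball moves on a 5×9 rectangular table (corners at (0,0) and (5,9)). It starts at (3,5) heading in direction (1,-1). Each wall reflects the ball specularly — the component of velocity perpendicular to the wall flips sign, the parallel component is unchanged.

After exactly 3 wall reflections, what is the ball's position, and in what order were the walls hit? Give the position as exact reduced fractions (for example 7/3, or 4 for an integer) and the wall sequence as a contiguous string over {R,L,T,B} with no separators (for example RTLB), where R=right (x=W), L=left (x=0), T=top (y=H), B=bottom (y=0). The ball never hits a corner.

Final position: (0,2)
Wall sequence: RBL

1. t=2 → R at (5,3); v=(-1,-1)
2. t=3 → B at (2,0); v=(-1,1)
3. t=2 → L at (0,2); v=(1,1)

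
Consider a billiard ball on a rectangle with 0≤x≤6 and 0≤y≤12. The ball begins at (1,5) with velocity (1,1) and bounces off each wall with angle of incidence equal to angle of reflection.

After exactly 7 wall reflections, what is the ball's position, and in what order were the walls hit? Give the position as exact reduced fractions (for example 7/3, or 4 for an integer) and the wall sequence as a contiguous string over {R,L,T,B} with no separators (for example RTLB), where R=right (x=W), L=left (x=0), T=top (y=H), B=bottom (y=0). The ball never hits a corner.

1. t=5 → R at (6,10); v=(-1,1)
2. t=2 → T at (4,12); v=(-1,-1)
3. t=4 → L at (0,8); v=(1,-1)
4. t=6 → R at (6,2); v=(-1,-1)
5. t=2 → B at (4,0); v=(-1,1)
6. t=4 → L at (0,4); v=(1,1)
7. t=6 → R at (6,10); v=(-1,1)

Final position: (6,10)
Wall sequence: RTLRBLR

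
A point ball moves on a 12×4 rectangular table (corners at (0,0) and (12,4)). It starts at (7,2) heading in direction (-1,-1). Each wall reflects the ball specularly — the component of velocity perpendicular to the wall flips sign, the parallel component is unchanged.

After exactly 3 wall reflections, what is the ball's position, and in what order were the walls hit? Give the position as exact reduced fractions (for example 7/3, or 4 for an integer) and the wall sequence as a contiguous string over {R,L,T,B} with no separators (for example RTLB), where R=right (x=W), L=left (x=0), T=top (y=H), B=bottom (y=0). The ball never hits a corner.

Final position: (0,3)
Wall sequence: BTL

1. t=2 → B at (5,0); v=(-1,1)
2. t=4 → T at (1,4); v=(-1,-1)
3. t=1 → L at (0,3); v=(1,-1)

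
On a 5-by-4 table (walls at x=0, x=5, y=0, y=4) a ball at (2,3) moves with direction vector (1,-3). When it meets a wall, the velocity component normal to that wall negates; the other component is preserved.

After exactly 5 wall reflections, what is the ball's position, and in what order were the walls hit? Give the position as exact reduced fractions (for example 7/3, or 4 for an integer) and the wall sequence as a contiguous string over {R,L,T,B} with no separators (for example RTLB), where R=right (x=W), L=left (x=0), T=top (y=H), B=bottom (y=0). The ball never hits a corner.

Final position: (3,4)
Wall sequence: BTRBT

1. t=1 → B at (3,0); v=(1,3)
2. t=4/3 → T at (13/3,4); v=(1,-3)
3. t=2/3 → R at (5,2); v=(-1,-3)
4. t=2/3 → B at (13/3,0); v=(-1,3)
5. t=4/3 → T at (3,4); v=(-1,-3)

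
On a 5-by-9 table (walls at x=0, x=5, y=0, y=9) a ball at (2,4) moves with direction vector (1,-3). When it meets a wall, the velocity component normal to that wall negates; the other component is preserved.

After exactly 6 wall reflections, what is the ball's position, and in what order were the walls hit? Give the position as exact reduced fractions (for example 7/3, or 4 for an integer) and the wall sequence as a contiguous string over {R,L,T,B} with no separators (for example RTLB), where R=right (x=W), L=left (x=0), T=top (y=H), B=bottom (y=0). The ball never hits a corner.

Final position: (7/3,9)
Wall sequence: BRTBLT

1. t=4/3 → B at (10/3,0); v=(1,3)
2. t=5/3 → R at (5,5); v=(-1,3)
3. t=4/3 → T at (11/3,9); v=(-1,-3)
4. t=3 → B at (2/3,0); v=(-1,3)
5. t=2/3 → L at (0,2); v=(1,3)
6. t=7/3 → T at (7/3,9); v=(1,-3)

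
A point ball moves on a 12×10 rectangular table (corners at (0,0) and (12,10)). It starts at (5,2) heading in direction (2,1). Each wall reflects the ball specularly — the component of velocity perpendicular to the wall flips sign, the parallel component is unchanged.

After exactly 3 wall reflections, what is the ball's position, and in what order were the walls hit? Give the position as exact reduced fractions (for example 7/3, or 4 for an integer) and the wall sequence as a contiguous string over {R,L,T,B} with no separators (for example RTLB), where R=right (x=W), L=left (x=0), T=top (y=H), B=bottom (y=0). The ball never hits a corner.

Final position: (0,17/2)
Wall sequence: RTL

1. t=7/2 → R at (12,11/2); v=(-2,1)
2. t=9/2 → T at (3,10); v=(-2,-1)
3. t=3/2 → L at (0,17/2); v=(2,-1)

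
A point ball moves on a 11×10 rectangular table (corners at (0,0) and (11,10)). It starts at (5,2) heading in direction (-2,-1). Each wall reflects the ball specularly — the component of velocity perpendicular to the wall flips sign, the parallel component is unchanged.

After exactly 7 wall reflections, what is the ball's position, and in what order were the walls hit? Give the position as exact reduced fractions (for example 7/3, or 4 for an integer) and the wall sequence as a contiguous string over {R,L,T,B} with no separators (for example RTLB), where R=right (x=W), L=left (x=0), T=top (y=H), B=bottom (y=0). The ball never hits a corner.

1. t=2 → B at (1,0); v=(-2,1)
2. t=1/2 → L at (0,1/2); v=(2,1)
3. t=11/2 → R at (11,6); v=(-2,1)
4. t=4 → T at (3,10); v=(-2,-1)
5. t=3/2 → L at (0,17/2); v=(2,-1)
6. t=11/2 → R at (11,3); v=(-2,-1)
7. t=3 → B at (5,0); v=(-2,1)

Final position: (5,0)
Wall sequence: BLRTLRB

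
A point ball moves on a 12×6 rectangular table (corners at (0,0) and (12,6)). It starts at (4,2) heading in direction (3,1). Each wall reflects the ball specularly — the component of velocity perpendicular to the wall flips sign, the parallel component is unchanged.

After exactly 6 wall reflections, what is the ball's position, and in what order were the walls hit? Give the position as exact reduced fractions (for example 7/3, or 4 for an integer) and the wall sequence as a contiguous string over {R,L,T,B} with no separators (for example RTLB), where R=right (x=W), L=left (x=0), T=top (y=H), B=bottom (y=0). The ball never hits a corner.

1. t=8/3 → R at (12,14/3); v=(-3,1)
2. t=4/3 → T at (8,6); v=(-3,-1)
3. t=8/3 → L at (0,10/3); v=(3,-1)
4. t=10/3 → B at (10,0); v=(3,1)
5. t=2/3 → R at (12,2/3); v=(-3,1)
6. t=4 → L at (0,14/3); v=(3,1)

Final position: (0,14/3)
Wall sequence: RTLBRL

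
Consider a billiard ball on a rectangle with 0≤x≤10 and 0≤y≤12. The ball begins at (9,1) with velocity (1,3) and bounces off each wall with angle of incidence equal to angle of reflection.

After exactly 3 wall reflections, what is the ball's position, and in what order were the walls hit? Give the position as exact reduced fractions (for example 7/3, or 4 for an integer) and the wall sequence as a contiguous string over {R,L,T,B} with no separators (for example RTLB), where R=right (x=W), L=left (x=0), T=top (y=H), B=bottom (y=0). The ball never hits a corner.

1. t=1 → R at (10,4); v=(-1,3)
2. t=8/3 → T at (22/3,12); v=(-1,-3)
3. t=4 → B at (10/3,0); v=(-1,3)

Final position: (10/3,0)
Wall sequence: RTB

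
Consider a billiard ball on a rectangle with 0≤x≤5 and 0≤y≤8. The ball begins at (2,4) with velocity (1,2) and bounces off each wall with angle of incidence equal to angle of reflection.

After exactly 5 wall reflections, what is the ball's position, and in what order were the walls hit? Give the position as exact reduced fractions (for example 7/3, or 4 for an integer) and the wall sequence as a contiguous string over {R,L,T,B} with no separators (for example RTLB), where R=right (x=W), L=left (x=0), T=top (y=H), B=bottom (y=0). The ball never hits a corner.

1. t=2 → T at (4,8); v=(1,-2)
2. t=1 → R at (5,6); v=(-1,-2)
3. t=3 → B at (2,0); v=(-1,2)
4. t=2 → L at (0,4); v=(1,2)
5. t=2 → T at (2,8); v=(1,-2)

Final position: (2,8)
Wall sequence: TRBLT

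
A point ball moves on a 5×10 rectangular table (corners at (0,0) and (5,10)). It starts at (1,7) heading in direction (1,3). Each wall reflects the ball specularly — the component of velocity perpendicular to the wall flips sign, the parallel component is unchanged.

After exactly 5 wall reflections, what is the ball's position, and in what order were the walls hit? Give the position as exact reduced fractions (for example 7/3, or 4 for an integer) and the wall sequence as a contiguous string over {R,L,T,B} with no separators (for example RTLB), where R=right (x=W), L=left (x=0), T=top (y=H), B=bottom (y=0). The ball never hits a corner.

1. t=1 → T at (2,10); v=(1,-3)
2. t=3 → R at (5,1); v=(-1,-3)
3. t=1/3 → B at (14/3,0); v=(-1,3)
4. t=10/3 → T at (4/3,10); v=(-1,-3)
5. t=4/3 → L at (0,6); v=(1,-3)

Final position: (0,6)
Wall sequence: TRBTL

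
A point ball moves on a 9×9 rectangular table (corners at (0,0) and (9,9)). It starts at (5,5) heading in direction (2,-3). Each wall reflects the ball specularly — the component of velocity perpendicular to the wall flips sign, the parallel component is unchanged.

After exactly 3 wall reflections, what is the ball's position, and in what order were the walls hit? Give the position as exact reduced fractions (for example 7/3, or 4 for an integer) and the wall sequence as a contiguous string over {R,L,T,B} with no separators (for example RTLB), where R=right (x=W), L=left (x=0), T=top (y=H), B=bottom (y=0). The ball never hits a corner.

1. t=5/3 → B at (25/3,0); v=(2,3)
2. t=1/3 → R at (9,1); v=(-2,3)
3. t=8/3 → T at (11/3,9); v=(-2,-3)

Final position: (11/3,9)
Wall sequence: BRT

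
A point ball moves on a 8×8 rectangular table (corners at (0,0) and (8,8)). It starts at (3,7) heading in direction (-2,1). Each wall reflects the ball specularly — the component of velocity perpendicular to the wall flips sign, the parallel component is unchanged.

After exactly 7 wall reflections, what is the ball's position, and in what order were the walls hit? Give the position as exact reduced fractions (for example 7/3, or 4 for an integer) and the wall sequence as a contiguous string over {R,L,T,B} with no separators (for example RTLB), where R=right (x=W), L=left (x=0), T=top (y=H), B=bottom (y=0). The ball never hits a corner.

Final position: (1,8)
Wall sequence: TLRBLRT

1. t=1 → T at (1,8); v=(-2,-1)
2. t=1/2 → L at (0,15/2); v=(2,-1)
3. t=4 → R at (8,7/2); v=(-2,-1)
4. t=7/2 → B at (1,0); v=(-2,1)
5. t=1/2 → L at (0,1/2); v=(2,1)
6. t=4 → R at (8,9/2); v=(-2,1)
7. t=7/2 → T at (1,8); v=(-2,-1)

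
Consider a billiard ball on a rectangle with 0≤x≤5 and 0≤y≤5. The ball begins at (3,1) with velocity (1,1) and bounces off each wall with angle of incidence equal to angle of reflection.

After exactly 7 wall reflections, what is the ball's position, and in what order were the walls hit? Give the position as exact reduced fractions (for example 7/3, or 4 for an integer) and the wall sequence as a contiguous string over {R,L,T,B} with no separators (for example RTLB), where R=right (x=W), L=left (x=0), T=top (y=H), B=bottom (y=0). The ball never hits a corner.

1. t=2 → R at (5,3); v=(-1,1)
2. t=2 → T at (3,5); v=(-1,-1)
3. t=3 → L at (0,2); v=(1,-1)
4. t=2 → B at (2,0); v=(1,1)
5. t=3 → R at (5,3); v=(-1,1)
6. t=2 → T at (3,5); v=(-1,-1)
7. t=3 → L at (0,2); v=(1,-1)

Final position: (0,2)
Wall sequence: RTLBRTL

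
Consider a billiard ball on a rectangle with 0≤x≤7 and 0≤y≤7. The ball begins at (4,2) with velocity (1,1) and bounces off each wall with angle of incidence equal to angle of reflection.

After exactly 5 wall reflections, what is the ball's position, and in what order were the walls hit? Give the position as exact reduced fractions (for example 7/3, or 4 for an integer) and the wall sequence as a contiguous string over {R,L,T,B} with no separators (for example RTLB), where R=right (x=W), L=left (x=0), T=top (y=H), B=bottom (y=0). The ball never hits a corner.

Final position: (7,5)
Wall sequence: RTLBR

1. t=3 → R at (7,5); v=(-1,1)
2. t=2 → T at (5,7); v=(-1,-1)
3. t=5 → L at (0,2); v=(1,-1)
4. t=2 → B at (2,0); v=(1,1)
5. t=5 → R at (7,5); v=(-1,1)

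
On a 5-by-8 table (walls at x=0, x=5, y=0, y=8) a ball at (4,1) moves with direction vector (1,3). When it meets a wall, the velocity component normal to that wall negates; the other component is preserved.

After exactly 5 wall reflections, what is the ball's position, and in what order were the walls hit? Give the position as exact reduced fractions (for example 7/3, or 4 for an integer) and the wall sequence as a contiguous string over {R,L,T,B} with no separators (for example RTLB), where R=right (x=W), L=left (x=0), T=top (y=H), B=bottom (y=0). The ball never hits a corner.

1. t=1 → R at (5,4); v=(-1,3)
2. t=4/3 → T at (11/3,8); v=(-1,-3)
3. t=8/3 → B at (1,0); v=(-1,3)
4. t=1 → L at (0,3); v=(1,3)
5. t=5/3 → T at (5/3,8); v=(1,-3)

Final position: (5/3,8)
Wall sequence: RTBLT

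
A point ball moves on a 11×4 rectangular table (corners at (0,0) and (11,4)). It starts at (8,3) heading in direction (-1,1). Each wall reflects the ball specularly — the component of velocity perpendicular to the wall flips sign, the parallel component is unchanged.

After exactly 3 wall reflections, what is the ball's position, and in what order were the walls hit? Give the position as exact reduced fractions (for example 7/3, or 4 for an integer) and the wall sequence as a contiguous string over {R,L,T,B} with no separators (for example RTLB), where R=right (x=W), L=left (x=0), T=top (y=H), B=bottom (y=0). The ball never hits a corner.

Final position: (0,3)
Wall sequence: TBL

1. t=1 → T at (7,4); v=(-1,-1)
2. t=4 → B at (3,0); v=(-1,1)
3. t=3 → L at (0,3); v=(1,1)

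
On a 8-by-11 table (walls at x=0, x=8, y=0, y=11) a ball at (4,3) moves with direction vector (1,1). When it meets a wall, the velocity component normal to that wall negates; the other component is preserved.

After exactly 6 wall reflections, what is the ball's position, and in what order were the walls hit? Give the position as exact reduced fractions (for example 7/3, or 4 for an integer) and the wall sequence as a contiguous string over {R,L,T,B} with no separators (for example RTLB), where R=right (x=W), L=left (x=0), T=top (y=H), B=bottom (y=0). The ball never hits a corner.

Final position: (0,9)
Wall sequence: RTLBRL

1. t=4 → R at (8,7); v=(-1,1)
2. t=4 → T at (4,11); v=(-1,-1)
3. t=4 → L at (0,7); v=(1,-1)
4. t=7 → B at (7,0); v=(1,1)
5. t=1 → R at (8,1); v=(-1,1)
6. t=8 → L at (0,9); v=(1,1)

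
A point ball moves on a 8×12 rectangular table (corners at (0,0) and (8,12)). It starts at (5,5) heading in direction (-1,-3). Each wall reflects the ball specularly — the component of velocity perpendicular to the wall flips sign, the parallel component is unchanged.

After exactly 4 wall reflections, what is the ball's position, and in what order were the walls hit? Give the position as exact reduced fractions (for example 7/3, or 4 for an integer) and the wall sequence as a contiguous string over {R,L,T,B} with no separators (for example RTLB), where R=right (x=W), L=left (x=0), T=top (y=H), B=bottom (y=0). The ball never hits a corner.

Final position: (14/3,0)
Wall sequence: BLTB

1. t=5/3 → B at (10/3,0); v=(-1,3)
2. t=10/3 → L at (0,10); v=(1,3)
3. t=2/3 → T at (2/3,12); v=(1,-3)
4. t=4 → B at (14/3,0); v=(1,3)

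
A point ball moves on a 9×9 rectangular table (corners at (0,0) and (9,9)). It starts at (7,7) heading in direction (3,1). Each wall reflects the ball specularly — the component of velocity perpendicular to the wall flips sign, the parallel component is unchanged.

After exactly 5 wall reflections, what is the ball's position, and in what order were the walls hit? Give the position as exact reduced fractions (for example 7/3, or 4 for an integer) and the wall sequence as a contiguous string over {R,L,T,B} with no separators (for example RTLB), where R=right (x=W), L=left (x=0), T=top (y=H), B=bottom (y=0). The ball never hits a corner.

Final position: (0,4/3)
Wall sequence: RTLRL

1. t=2/3 → R at (9,23/3); v=(-3,1)
2. t=4/3 → T at (5,9); v=(-3,-1)
3. t=5/3 → L at (0,22/3); v=(3,-1)
4. t=3 → R at (9,13/3); v=(-3,-1)
5. t=3 → L at (0,4/3); v=(3,-1)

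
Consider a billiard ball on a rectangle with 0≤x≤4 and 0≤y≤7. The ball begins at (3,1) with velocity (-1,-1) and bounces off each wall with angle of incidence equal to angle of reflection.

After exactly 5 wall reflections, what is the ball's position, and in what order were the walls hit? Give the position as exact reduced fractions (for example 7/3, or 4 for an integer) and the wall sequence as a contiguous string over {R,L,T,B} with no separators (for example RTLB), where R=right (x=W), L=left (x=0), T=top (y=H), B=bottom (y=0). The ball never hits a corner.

1. t=1 → B at (2,0); v=(-1,1)
2. t=2 → L at (0,2); v=(1,1)
3. t=4 → R at (4,6); v=(-1,1)
4. t=1 → T at (3,7); v=(-1,-1)
5. t=3 → L at (0,4); v=(1,-1)

Final position: (0,4)
Wall sequence: BLRTL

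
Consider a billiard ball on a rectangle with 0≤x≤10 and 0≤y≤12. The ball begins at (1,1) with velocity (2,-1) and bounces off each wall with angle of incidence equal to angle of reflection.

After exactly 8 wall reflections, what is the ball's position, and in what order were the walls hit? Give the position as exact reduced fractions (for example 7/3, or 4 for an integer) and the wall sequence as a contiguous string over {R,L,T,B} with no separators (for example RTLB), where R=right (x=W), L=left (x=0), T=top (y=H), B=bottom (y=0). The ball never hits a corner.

Final position: (9,0)
Wall sequence: BRLTRLRB

1. t=1 → B at (3,0); v=(2,1)
2. t=7/2 → R at (10,7/2); v=(-2,1)
3. t=5 → L at (0,17/2); v=(2,1)
4. t=7/2 → T at (7,12); v=(2,-1)
5. t=3/2 → R at (10,21/2); v=(-2,-1)
6. t=5 → L at (0,11/2); v=(2,-1)
7. t=5 → R at (10,1/2); v=(-2,-1)
8. t=1/2 → B at (9,0); v=(-2,1)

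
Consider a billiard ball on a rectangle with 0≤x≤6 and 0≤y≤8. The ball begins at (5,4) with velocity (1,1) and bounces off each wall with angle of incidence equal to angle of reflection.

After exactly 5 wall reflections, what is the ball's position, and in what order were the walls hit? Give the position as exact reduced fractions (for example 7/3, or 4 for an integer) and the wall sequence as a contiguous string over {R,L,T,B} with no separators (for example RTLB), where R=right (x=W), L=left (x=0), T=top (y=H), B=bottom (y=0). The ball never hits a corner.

Final position: (6,1)
Wall sequence: RTLBR

1. t=1 → R at (6,5); v=(-1,1)
2. t=3 → T at (3,8); v=(-1,-1)
3. t=3 → L at (0,5); v=(1,-1)
4. t=5 → B at (5,0); v=(1,1)
5. t=1 → R at (6,1); v=(-1,1)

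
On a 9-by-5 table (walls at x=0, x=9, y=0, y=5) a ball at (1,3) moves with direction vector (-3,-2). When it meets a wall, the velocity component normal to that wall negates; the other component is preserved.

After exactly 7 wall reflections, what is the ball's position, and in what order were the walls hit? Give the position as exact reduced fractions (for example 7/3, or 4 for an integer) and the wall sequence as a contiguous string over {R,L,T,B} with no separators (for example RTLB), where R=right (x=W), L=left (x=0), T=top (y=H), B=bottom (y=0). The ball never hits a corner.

1. t=1/3 → L at (0,7/3); v=(3,-2)
2. t=7/6 → B at (7/2,0); v=(3,2)
3. t=11/6 → R at (9,11/3); v=(-3,2)
4. t=2/3 → T at (7,5); v=(-3,-2)
5. t=7/3 → L at (0,1/3); v=(3,-2)
6. t=1/6 → B at (1/2,0); v=(3,2)
7. t=5/2 → T at (8,5); v=(3,-2)

Final position: (8,5)
Wall sequence: LBRTLBT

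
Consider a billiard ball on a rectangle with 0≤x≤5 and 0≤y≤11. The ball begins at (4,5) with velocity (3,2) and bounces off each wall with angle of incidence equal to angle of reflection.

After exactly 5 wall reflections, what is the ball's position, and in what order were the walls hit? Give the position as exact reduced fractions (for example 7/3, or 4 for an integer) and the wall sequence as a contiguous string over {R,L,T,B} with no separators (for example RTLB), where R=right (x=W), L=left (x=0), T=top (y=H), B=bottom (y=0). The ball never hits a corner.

1. t=1/3 → R at (5,17/3); v=(-3,2)
2. t=5/3 → L at (0,9); v=(3,2)
3. t=1 → T at (3,11); v=(3,-2)
4. t=2/3 → R at (5,29/3); v=(-3,-2)
5. t=5/3 → L at (0,19/3); v=(3,-2)

Final position: (0,19/3)
Wall sequence: RLTRL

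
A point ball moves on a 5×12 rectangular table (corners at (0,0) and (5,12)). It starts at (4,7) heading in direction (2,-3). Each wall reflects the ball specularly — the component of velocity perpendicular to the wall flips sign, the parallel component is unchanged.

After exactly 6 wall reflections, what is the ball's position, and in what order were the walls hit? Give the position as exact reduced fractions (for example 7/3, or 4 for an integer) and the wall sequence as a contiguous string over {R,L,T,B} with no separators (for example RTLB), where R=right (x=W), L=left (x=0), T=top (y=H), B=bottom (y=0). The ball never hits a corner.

Final position: (0,7)
Wall sequence: RBLRTL

1. t=1/2 → R at (5,11/2); v=(-2,-3)
2. t=11/6 → B at (4/3,0); v=(-2,3)
3. t=2/3 → L at (0,2); v=(2,3)
4. t=5/2 → R at (5,19/2); v=(-2,3)
5. t=5/6 → T at (10/3,12); v=(-2,-3)
6. t=5/3 → L at (0,7); v=(2,-3)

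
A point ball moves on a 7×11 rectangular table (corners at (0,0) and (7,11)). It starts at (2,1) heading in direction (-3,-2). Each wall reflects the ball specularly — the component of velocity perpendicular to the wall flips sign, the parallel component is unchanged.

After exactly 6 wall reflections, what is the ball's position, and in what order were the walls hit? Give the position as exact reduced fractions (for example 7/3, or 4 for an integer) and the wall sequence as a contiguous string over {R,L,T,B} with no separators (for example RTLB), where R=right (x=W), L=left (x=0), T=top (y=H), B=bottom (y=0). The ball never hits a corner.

Final position: (7,23/3)
Wall sequence: BLRLTR

1. t=1/2 → B at (1/2,0); v=(-3,2)
2. t=1/6 → L at (0,1/3); v=(3,2)
3. t=7/3 → R at (7,5); v=(-3,2)
4. t=7/3 → L at (0,29/3); v=(3,2)
5. t=2/3 → T at (2,11); v=(3,-2)
6. t=5/3 → R at (7,23/3); v=(-3,-2)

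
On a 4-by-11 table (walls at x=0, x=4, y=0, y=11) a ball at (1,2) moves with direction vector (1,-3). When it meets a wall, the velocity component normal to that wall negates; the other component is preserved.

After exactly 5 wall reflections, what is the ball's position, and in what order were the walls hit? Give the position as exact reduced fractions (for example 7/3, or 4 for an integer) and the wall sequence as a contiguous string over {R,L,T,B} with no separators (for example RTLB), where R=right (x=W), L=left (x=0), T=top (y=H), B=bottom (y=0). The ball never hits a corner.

1. t=2/3 → B at (5/3,0); v=(1,3)
2. t=7/3 → R at (4,7); v=(-1,3)
3. t=4/3 → T at (8/3,11); v=(-1,-3)
4. t=8/3 → L at (0,3); v=(1,-3)
5. t=1 → B at (1,0); v=(1,3)

Final position: (1,0)
Wall sequence: BRTLB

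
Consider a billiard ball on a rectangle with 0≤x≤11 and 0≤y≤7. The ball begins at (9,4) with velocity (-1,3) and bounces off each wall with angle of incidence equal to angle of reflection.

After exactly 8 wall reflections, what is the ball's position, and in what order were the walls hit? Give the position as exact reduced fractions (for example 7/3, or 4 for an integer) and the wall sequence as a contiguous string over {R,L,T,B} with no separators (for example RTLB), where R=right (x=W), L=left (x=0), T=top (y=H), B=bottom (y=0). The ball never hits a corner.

1. t=1 → T at (8,7); v=(-1,-3)
2. t=7/3 → B at (17/3,0); v=(-1,3)
3. t=7/3 → T at (10/3,7); v=(-1,-3)
4. t=7/3 → B at (1,0); v=(-1,3)
5. t=1 → L at (0,3); v=(1,3)
6. t=4/3 → T at (4/3,7); v=(1,-3)
7. t=7/3 → B at (11/3,0); v=(1,3)
8. t=7/3 → T at (6,7); v=(1,-3)

Final position: (6,7)
Wall sequence: TBTBLTBT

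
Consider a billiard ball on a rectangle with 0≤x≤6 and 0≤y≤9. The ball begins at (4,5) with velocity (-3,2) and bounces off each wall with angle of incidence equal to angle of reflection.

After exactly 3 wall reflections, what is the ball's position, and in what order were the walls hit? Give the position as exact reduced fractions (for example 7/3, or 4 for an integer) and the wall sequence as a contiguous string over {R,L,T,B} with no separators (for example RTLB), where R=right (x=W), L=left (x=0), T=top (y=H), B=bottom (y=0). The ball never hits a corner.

1. t=4/3 → L at (0,23/3); v=(3,2)
2. t=2/3 → T at (2,9); v=(3,-2)
3. t=4/3 → R at (6,19/3); v=(-3,-2)

Final position: (6,19/3)
Wall sequence: LTR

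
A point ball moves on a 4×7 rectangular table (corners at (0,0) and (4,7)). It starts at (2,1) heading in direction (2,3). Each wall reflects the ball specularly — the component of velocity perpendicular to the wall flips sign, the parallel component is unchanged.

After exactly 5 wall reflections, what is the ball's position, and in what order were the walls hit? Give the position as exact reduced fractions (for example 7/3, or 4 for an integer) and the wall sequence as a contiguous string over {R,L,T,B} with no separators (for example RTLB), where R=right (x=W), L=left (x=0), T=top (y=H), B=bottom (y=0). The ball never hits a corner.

Final position: (4,2)
Wall sequence: RTLBR

1. t=1 → R at (4,4); v=(-2,3)
2. t=1 → T at (2,7); v=(-2,-3)
3. t=1 → L at (0,4); v=(2,-3)
4. t=4/3 → B at (8/3,0); v=(2,3)
5. t=2/3 → R at (4,2); v=(-2,3)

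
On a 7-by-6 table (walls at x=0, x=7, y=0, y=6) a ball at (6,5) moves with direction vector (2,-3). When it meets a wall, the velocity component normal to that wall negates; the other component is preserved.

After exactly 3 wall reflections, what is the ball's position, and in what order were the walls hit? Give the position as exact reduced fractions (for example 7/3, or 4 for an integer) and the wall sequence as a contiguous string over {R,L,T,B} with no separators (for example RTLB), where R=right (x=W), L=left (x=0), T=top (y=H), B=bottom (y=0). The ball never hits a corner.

Final position: (2/3,6)
Wall sequence: RBT

1. t=1/2 → R at (7,7/2); v=(-2,-3)
2. t=7/6 → B at (14/3,0); v=(-2,3)
3. t=2 → T at (2/3,6); v=(-2,-3)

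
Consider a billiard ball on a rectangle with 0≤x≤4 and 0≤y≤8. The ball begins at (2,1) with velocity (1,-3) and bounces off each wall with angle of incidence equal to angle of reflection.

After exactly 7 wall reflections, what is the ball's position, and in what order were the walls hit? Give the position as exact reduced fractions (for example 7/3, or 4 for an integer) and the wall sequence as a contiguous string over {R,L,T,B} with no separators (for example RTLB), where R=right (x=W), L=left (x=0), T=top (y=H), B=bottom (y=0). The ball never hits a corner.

1. t=1/3 → B at (7/3,0); v=(1,3)
2. t=5/3 → R at (4,5); v=(-1,3)
3. t=1 → T at (3,8); v=(-1,-3)
4. t=8/3 → B at (1/3,0); v=(-1,3)
5. t=1/3 → L at (0,1); v=(1,3)
6. t=7/3 → T at (7/3,8); v=(1,-3)
7. t=5/3 → R at (4,3); v=(-1,-3)

Final position: (4,3)
Wall sequence: BRTBLTR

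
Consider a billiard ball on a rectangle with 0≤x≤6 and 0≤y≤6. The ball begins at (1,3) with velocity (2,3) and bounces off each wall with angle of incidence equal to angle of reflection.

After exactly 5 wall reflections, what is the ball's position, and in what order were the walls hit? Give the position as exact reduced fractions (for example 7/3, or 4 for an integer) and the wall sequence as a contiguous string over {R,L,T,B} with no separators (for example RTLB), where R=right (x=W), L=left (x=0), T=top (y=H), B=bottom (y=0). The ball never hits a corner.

1. t=1 → T at (3,6); v=(2,-3)
2. t=3/2 → R at (6,3/2); v=(-2,-3)
3. t=1/2 → B at (5,0); v=(-2,3)
4. t=2 → T at (1,6); v=(-2,-3)
5. t=1/2 → L at (0,9/2); v=(2,-3)

Final position: (0,9/2)
Wall sequence: TRBTL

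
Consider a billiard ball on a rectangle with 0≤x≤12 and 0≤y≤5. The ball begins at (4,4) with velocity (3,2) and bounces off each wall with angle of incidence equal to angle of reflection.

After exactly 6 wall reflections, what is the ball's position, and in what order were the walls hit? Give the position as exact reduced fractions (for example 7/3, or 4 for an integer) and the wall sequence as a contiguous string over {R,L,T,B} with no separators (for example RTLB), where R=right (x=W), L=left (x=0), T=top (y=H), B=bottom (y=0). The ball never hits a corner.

Final position: (4,0)
Wall sequence: TRBTLB

1. t=1/2 → T at (11/2,5); v=(3,-2)
2. t=13/6 → R at (12,2/3); v=(-3,-2)
3. t=1/3 → B at (11,0); v=(-3,2)
4. t=5/2 → T at (7/2,5); v=(-3,-2)
5. t=7/6 → L at (0,8/3); v=(3,-2)
6. t=4/3 → B at (4,0); v=(3,2)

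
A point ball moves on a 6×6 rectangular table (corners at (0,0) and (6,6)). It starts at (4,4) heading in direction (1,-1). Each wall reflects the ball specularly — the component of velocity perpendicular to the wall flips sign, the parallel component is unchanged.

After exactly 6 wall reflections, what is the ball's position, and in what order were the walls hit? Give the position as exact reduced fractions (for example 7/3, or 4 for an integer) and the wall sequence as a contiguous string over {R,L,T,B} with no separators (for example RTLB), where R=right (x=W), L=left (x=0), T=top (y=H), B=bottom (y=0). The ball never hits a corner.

Final position: (4,0)
Wall sequence: RBLTRB

1. t=2 → R at (6,2); v=(-1,-1)
2. t=2 → B at (4,0); v=(-1,1)
3. t=4 → L at (0,4); v=(1,1)
4. t=2 → T at (2,6); v=(1,-1)
5. t=4 → R at (6,2); v=(-1,-1)
6. t=2 → B at (4,0); v=(-1,1)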